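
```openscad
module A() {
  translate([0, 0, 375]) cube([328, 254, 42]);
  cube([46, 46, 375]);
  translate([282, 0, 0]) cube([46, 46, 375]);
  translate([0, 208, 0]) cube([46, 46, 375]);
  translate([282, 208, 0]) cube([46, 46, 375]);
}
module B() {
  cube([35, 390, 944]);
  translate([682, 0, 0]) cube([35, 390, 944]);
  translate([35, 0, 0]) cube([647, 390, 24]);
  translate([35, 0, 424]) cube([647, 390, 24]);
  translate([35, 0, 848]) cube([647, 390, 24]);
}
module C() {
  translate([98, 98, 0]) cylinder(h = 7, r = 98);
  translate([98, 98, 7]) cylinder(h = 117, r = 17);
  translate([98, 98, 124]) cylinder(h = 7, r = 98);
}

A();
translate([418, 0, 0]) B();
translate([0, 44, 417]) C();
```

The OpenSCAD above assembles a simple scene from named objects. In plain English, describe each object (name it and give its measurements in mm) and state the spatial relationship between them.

A is a four-legged stool. The seat is a 328×254×42 mm slab whose top surface is at z = 417 mm; four square legs, each 46×46 mm in cross-section, run from the floor (z = 0) to the underside of the seat, each flush with a corner of the seat.

B is an open bookshelf. Two side panels, each 35 mm thick, 390 mm deep and 944 mm tall, stand 717 mm apart (outside-to-outside). Between them sit 3 shelves, each 24 mm thick and 390 mm deep, spanning the full gap between the sides. The bottom shelf rests on the floor (its underside at z = 0) and the clear gap between one shelf's top and the next shelf's underside is 400 mm.

C is a spool: two coaxial disc flanges of radius 98 mm and thickness 7 mm, joined by a core cylinder of radius 17 mm and height 117 mm. The lower flange rests on z = 0 and the three cylinders share a vertical axis.

The bookshelf is on the floor beside the stool on its +x side. The spool is on top of the stool.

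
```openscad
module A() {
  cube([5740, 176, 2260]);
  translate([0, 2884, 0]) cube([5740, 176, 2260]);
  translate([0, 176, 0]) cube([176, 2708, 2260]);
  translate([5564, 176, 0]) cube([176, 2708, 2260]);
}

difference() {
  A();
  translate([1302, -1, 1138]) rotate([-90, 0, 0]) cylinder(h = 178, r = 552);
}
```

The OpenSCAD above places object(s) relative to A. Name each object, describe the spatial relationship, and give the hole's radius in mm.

The subtracted cylinder has r = 552 mm.

A is a house frame. The house frame has a circular hole through its front wall. The hole's radius is 552 mm.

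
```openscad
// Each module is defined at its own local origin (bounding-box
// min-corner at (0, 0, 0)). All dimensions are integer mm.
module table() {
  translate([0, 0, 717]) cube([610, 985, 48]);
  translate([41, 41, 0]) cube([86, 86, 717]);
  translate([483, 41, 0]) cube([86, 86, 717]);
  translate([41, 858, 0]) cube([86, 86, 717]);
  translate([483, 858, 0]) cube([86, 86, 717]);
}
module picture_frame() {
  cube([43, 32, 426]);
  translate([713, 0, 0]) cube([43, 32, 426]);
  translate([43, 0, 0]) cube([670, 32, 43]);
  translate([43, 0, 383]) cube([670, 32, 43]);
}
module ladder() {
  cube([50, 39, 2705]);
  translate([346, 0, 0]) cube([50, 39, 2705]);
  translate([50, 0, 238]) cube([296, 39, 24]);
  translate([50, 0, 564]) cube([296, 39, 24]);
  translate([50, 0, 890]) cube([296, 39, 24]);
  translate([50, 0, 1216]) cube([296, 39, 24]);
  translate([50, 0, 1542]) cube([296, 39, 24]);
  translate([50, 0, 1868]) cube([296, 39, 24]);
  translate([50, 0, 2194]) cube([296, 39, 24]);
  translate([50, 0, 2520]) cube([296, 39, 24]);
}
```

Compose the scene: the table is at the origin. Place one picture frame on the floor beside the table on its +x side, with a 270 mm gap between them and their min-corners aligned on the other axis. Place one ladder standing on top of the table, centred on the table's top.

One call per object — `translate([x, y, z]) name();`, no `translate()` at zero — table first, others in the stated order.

table();
translate([880, 0, 0]) picture_frame();
translate([107, 473, 765]) ladder();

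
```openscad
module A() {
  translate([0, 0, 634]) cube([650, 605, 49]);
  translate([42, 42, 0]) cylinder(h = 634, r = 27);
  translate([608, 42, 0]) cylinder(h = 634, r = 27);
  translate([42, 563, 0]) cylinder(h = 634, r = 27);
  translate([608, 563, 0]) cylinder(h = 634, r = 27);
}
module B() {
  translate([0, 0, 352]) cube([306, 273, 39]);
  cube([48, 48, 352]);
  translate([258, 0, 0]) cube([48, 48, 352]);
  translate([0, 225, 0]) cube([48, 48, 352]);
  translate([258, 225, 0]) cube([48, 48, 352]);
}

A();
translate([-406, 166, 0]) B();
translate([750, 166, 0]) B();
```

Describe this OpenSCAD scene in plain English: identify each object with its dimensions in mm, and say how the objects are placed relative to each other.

A is a table with a 650×605 mm rectangular top, 49 mm thick, top surface at z = 683 mm, supported by four round legs of 54 mm diameter, each leg's bounding box inset 15 mm from the nearest pair of top edges, running from the floor.

B is a four-legged stool. The seat is a 306×273×39 mm slab whose top surface is at z = 391 mm; four square legs, each 48×48 mm in cross-section, run from the floor (z = 0) to the underside of the seat, each flush with a corner of the seat.

Two stools sit around the table at the −x, +x sides.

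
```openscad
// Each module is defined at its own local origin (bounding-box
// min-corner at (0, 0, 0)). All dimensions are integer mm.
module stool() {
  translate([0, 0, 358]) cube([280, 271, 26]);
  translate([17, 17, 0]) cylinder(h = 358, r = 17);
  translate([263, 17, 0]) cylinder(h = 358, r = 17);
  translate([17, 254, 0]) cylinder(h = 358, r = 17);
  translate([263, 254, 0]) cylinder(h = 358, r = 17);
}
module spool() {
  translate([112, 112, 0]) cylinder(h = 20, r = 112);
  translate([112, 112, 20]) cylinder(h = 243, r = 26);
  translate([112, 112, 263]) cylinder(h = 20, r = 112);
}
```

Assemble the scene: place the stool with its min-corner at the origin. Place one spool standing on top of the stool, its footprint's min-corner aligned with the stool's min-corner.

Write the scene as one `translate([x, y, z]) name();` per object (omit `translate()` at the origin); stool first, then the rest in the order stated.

stool();
translate([0, 0, 384]) spool();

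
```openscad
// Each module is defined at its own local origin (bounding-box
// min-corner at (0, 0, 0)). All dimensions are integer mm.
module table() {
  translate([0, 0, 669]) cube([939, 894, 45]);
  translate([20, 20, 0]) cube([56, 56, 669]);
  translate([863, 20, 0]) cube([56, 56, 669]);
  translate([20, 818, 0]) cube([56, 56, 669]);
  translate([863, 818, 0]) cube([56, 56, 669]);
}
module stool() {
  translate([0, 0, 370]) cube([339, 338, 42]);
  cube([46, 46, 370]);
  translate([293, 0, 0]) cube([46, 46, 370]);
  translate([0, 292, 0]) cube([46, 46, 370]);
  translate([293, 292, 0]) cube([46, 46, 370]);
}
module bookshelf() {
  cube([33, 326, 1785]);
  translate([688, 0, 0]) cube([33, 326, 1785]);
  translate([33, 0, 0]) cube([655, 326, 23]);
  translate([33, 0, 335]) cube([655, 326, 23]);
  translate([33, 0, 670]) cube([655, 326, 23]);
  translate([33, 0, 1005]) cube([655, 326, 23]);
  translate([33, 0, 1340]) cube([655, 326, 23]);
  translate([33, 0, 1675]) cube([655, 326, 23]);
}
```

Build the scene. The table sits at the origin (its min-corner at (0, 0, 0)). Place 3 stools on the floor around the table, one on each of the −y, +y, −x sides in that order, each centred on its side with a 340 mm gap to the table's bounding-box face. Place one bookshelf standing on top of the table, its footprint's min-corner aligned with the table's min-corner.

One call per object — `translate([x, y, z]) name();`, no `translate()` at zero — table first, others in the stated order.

table();
translate([300, -678, 0]) stool();
translate([300, 1234, 0]) stool();
translate([-679, 278, 0]) stool();
translate([0, 0, 714]) bookshelf();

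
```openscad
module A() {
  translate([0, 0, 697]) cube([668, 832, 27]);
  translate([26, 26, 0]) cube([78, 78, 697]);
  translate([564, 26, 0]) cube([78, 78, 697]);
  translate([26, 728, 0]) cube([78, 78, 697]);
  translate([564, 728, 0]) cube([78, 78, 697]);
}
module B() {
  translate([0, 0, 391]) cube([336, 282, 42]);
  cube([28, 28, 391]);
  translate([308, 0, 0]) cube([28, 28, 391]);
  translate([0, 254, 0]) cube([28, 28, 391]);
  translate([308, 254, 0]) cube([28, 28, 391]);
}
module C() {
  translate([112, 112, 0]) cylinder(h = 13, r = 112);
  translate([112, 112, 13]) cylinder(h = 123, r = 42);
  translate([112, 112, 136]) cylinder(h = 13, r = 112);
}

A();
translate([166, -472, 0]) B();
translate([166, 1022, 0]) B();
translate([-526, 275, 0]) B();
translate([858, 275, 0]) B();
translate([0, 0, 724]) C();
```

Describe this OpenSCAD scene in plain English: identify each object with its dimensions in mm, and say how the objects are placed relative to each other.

A is a rectangular dining table. The top is 668×832×27 mm with its upper surface at z = 724 mm. It stands on four 78×78 mm square legs, each inset 26 mm from the nearest pair of top edges, running from the floor to the underside of the top.

B is a four-legged stool. The seat is a 336×282×42 mm slab whose top surface is at z = 433 mm; four square legs, each 28×28 mm in cross-section, run from the floor (z = 0) to the underside of the seat, each flush with a corner of the seat.

C is a spool: two coaxial disc flanges of radius 112 mm and thickness 13 mm, joined by a core cylinder of radius 42 mm and height 123 mm. The lower flange rests on z = 0 and the three cylinders share a vertical axis.

Four stools sit around the table at the −y, +y, −x, +x sides. The spool is on top of the table.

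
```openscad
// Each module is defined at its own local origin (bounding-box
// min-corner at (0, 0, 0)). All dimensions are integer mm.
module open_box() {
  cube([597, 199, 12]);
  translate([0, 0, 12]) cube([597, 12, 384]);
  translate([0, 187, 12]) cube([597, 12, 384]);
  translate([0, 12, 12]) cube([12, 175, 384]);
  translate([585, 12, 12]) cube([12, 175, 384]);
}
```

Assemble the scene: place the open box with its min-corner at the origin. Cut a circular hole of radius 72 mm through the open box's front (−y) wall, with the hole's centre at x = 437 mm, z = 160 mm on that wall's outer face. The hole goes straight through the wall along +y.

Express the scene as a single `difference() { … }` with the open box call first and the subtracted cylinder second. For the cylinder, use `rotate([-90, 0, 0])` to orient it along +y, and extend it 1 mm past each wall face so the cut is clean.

difference() {
  open_box();
  translate([437, -1, 160]) rotate([-90, 0, 0]) cylinder(h = 14, r = 72);
}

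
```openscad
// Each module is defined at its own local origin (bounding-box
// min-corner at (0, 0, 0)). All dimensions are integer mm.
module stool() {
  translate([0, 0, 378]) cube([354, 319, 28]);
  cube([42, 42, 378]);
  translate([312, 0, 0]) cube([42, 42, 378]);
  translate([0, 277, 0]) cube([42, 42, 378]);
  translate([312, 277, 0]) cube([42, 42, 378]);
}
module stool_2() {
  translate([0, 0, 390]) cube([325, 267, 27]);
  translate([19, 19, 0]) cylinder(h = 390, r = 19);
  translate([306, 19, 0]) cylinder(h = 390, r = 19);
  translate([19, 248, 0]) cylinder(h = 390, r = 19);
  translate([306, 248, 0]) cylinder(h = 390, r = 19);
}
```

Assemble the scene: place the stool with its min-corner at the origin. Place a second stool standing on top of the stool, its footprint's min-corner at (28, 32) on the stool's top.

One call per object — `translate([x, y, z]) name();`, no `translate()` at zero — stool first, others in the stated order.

stool();
translate([28, 32, 406]) stool_2();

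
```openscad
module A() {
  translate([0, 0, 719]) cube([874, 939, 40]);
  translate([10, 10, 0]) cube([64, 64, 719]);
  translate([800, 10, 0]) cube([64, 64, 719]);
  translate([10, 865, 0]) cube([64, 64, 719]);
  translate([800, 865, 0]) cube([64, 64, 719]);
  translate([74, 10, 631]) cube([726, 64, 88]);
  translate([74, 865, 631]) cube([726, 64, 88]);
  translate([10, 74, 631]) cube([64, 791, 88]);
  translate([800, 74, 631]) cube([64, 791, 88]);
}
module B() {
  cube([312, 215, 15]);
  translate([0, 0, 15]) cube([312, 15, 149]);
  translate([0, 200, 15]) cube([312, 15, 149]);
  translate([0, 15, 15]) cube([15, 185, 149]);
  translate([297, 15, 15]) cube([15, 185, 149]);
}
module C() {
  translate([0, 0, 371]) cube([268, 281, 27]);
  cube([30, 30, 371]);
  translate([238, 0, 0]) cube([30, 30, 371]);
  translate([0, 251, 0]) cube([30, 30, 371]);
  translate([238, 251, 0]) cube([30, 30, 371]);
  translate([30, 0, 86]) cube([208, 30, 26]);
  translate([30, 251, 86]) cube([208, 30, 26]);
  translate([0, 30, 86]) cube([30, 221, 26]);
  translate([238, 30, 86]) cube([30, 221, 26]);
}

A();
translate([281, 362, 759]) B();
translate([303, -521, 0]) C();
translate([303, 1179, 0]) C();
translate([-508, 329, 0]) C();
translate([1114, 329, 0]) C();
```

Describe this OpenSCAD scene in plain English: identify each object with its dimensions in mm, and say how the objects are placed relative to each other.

A is a rectangular dining table. The top is 874×939×40 mm with its upper surface at z = 759 mm. It stands on four 64×64 mm square legs, each inset 10 mm from the nearest pair of top edges, running from the floor to the underside of the top. Four apron rails, 64 mm thick and 88 mm tall, run between adjacent legs with their top edges flush with the underside of the top and their outer faces flush with the legs' outer faces.

B is an open-topped rectangular box: outside dimensions 312×215×164 mm, with a uniform wall and base thickness of 15 mm. The base is a full 312×215 slab on the floor; four walls sit on top of the base. The front and back walls (the −y and +y sides) span the full width; the two side walls fit between them.

C is a four-legged stool. The seat is a 268×281×27 mm slab whose top surface is at z = 398 mm; four square legs, each 30×30 mm in cross-section, run from the floor (z = 0) to the underside of the seat, each flush with a corner of the seat. Four stretchers, 30 mm wide and 26 mm tall, connect adjacent legs with their undersides at z = 86 mm, each running between the inner faces of the legs it joins and aligned with the legs' outer faces on the other axis.

The open box is on top of the table, centred. Four stools sit around the table at the −y, +y, −x, +x sides.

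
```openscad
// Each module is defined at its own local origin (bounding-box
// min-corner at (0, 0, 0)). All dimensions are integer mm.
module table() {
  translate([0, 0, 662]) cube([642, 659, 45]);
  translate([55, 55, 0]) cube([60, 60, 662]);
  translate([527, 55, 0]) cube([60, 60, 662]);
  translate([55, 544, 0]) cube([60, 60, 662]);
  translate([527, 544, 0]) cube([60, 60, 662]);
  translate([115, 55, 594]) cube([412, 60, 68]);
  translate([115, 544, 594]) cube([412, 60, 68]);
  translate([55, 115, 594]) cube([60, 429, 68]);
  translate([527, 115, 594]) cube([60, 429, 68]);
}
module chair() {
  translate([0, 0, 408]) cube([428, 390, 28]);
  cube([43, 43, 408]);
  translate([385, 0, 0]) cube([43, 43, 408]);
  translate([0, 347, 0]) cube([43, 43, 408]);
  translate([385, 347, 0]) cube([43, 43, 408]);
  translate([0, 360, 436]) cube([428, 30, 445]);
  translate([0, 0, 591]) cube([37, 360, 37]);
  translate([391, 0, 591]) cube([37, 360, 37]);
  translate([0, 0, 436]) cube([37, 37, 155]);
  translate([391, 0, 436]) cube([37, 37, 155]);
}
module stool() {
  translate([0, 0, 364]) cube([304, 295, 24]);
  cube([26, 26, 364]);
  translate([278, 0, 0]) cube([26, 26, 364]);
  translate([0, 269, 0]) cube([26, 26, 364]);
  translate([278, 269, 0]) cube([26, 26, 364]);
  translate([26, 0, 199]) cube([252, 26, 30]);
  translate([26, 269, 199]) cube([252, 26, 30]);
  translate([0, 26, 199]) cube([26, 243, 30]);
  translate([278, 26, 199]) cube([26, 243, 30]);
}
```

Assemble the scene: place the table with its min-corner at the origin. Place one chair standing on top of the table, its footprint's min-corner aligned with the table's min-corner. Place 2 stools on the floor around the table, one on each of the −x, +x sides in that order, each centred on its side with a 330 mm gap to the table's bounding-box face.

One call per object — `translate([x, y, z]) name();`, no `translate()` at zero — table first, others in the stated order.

table();
translate([0, 0, 707]) chair();
translate([-634, 182, 0]) stool();
translate([972, 182, 0]) stool();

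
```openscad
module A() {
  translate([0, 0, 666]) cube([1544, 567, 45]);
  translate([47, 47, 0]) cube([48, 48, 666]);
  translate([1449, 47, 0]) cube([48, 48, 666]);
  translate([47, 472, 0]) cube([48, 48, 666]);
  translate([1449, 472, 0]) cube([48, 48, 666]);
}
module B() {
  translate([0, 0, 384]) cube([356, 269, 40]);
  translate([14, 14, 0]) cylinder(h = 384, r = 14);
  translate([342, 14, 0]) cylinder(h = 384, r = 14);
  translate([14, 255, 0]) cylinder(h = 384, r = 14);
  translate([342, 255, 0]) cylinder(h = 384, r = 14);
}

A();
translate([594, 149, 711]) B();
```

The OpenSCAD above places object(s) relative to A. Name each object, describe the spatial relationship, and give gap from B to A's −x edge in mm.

The stool's min-x is at 594; the table's min-x is 0; gap = 594 mm.

A is a table. B is a stool. The stool is on top of the table, centred. The gap from the stool to the table's −x edge is 594 mm.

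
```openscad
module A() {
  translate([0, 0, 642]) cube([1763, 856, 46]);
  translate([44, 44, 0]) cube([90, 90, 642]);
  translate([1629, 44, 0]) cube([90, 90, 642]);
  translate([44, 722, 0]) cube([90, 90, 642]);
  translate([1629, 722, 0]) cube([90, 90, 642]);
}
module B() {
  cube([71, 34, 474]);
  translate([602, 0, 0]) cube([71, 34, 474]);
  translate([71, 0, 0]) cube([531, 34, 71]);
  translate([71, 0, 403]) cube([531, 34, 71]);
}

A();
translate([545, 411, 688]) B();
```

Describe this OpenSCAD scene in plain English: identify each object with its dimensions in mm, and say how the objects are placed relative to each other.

A is a table: top 1763 mm (x) × 856 mm (y), 46 mm thick, upper face at z = 688 mm, on four 90×90 mm square legs, each inset 44 mm from the nearest pair of top edges, running from z = 0 to the bottom of the top.

B is a picture frame with a 531×332 mm rectangular opening (x by z) and a uniform 71 mm border on every side. Frame depth is 34 mm along y. It is built from two vertical stiles running the full outside height and two horizontal rails spanning the gap between the stiles.

The picture frame is on top of the table, centred.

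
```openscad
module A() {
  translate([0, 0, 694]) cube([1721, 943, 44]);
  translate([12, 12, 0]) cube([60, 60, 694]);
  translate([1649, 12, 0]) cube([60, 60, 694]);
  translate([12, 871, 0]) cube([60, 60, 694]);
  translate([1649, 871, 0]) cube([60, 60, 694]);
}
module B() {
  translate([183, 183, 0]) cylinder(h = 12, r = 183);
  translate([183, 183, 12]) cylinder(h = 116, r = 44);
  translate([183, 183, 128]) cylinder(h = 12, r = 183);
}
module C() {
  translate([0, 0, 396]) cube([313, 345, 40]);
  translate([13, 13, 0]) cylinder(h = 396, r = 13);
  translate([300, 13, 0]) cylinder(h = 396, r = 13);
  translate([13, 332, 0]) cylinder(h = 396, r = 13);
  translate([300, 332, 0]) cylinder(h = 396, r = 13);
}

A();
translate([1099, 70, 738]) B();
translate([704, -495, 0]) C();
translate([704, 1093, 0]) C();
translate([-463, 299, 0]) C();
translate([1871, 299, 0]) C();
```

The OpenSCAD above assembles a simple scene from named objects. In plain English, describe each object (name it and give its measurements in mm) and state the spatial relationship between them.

A is a table: top 1721 mm (x) × 943 mm (y), 44 mm thick, upper face at z = 738 mm, on four 60×60 mm square legs, each inset 12 mm from the nearest pair of top edges, running from z = 0 to the bottom of the top.

B is a spool: two coaxial disc flanges of radius 183 mm and thickness 12 mm, joined by a core cylinder of radius 44 mm and height 116 mm. The lower flange rests on z = 0 and the three cylinders share a vertical axis.

C is a four-legged stool. The seat is a 313×345×40 mm slab whose top surface is at z = 436 mm; four round legs, each 26 mm in diameter, run from the floor (z = 0) to the underside of the seat, each leg's axis is inset half a diameter from the nearest pair of seat edges (so the leg's bounding box is flush with the corner).

The spool is on top of the table. Four stools sit around the table at the −y, +y, −x, +x sides.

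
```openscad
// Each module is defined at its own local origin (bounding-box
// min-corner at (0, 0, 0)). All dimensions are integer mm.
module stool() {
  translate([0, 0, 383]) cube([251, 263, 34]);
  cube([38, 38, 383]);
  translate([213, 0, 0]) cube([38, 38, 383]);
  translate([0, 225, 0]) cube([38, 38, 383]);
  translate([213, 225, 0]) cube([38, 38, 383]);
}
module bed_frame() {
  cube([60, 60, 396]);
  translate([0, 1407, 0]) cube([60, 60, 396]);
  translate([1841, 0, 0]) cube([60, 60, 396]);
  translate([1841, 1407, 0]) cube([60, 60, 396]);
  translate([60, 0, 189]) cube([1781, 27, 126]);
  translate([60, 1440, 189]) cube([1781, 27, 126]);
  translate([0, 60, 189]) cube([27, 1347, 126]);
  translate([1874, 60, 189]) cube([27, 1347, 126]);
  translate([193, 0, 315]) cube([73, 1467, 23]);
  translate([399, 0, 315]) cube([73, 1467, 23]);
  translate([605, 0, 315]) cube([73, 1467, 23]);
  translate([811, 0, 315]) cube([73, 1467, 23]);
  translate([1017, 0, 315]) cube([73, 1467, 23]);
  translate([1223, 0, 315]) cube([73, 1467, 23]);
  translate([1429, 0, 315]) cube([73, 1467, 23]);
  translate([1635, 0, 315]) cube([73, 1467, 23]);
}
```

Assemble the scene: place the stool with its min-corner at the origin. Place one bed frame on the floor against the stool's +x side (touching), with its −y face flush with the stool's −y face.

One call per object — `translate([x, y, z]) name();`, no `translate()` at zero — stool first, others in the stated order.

stool();
translate([251, 0, 0]) bed_frame();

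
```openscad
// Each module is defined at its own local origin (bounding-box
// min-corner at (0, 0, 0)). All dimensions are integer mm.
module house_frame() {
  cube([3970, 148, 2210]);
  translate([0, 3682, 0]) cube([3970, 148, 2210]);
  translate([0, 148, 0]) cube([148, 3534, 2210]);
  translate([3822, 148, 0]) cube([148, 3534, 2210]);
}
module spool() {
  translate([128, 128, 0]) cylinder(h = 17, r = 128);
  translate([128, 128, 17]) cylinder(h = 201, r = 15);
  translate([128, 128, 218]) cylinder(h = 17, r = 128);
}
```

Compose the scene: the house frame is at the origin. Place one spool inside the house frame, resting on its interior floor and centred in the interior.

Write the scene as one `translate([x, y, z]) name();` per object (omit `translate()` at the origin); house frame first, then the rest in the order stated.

house_frame();
translate([1857, 1787, 0]) spool();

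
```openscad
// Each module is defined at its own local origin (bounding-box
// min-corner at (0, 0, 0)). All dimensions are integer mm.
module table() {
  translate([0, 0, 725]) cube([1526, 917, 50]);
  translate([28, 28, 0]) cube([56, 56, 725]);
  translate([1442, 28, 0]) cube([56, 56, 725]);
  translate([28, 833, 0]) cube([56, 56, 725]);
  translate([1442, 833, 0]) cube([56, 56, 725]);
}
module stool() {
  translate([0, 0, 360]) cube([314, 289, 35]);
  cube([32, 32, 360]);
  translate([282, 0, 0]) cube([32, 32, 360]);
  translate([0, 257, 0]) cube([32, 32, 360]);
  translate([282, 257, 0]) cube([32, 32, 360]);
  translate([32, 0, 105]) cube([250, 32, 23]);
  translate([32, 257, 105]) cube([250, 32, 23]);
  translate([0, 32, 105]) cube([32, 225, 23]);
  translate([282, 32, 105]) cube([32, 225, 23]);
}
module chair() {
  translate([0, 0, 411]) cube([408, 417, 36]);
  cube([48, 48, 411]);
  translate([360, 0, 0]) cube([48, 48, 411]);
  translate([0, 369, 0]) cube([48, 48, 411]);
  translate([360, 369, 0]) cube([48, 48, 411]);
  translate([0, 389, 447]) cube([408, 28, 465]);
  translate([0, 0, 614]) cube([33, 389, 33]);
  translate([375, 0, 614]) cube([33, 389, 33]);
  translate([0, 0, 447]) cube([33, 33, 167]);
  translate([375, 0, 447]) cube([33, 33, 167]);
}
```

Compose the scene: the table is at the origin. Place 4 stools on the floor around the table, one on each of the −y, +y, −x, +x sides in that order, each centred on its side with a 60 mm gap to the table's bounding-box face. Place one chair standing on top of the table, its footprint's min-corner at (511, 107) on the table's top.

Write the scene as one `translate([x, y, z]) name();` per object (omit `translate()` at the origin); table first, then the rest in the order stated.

table();
translate([606, -349, 0]) stool();
translate([606, 977, 0]) stool();
translate([-374, 314, 0]) stool();
translate([1586, 314, 0]) stool();
translate([511, 107, 775]) chair();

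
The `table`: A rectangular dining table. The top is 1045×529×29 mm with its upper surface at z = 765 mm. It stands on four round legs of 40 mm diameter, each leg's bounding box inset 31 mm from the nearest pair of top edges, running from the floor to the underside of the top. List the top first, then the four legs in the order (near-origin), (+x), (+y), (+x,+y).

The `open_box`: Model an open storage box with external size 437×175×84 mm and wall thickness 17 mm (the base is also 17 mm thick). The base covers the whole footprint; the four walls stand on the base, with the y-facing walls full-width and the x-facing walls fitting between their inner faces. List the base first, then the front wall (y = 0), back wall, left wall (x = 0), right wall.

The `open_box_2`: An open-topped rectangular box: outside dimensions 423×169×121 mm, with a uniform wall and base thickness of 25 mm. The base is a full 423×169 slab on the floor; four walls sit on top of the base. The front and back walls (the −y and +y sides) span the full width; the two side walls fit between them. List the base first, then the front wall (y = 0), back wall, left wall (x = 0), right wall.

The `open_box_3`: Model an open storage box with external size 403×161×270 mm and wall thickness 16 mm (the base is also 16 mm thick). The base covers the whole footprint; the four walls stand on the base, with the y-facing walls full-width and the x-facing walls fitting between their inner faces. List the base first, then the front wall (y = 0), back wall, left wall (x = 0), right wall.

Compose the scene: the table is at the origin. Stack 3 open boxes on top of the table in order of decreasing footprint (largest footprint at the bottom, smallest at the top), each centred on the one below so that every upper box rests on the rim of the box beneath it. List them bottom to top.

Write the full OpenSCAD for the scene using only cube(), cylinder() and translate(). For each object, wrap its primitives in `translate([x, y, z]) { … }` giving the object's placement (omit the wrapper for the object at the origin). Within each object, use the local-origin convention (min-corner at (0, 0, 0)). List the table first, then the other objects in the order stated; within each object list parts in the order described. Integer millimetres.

translate([0, 0, 736]) cube([1045, 529, 29]);
translate([51, 51, 0]) cylinder(h = 736, r = 20);
translate([994, 51, 0]) cylinder(h = 736, r = 20);
translate([51, 478, 0]) cylinder(h = 736, r = 20);
translate([994, 478, 0]) cylinder(h = 736, r = 20);
translate([304, 177, 765]) {
  cube([437, 175, 17]);
  translate([0, 0, 17]) cube([437, 17, 67]);
  translate([0, 158, 17]) cube([437, 17, 67]);
  translate([0, 17, 17]) cube([17, 141, 67]);
  translate([420, 17, 17]) cube([17, 141, 67]);
}
translate([311, 180, 849]) {
  cube([423, 169, 25]);
  translate([0, 0, 25]) cube([423, 25, 96]);
  translate([0, 144, 25]) cube([423, 25, 96]);
  translate([0, 25, 25]) cube([25, 119, 96]);
  translate([398, 25, 25]) cube([25, 119, 96]);
}
translate([321, 184, 970]) {
  cube([403, 161, 16]);
  translate([0, 0, 16]) cube([403, 16, 254]);
  translate([0, 145, 16]) cube([403, 16, 254]);
  translate([0, 16, 16]) cube([16, 129, 254]);
  translate([387, 16, 16]) cube([16, 129, 254]);
}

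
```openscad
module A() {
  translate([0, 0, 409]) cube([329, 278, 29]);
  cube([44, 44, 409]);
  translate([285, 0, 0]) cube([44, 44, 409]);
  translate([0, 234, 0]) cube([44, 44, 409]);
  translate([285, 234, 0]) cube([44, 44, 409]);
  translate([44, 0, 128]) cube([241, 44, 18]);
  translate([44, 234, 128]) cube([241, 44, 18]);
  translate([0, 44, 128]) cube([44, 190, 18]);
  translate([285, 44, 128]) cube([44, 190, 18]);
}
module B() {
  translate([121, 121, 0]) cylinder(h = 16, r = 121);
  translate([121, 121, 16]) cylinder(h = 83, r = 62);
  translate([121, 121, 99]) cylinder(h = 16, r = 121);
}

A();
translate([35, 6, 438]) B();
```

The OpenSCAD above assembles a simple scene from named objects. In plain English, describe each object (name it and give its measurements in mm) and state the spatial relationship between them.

A is a four-legged stool. The seat is 329×278 mm, 29 mm thick, top at z = 438 mm. It stands on four square legs, each 44×44 mm in cross-section, from z = 0 to the seat underside, each flush with a corner of the seat. Four stretchers, 44 mm wide and 18 mm tall, connect adjacent legs with their undersides at z = 128 mm, each running between the inner faces of the legs it joins and aligned with the legs' outer faces on the other axis.

B is a spool: two coaxial disc flanges of radius 121 mm and thickness 16 mm, joined by a core cylinder of radius 62 mm and height 83 mm. The lower flange rests on z = 0 and the three cylinders share a vertical axis.

The spool is on top of the stool.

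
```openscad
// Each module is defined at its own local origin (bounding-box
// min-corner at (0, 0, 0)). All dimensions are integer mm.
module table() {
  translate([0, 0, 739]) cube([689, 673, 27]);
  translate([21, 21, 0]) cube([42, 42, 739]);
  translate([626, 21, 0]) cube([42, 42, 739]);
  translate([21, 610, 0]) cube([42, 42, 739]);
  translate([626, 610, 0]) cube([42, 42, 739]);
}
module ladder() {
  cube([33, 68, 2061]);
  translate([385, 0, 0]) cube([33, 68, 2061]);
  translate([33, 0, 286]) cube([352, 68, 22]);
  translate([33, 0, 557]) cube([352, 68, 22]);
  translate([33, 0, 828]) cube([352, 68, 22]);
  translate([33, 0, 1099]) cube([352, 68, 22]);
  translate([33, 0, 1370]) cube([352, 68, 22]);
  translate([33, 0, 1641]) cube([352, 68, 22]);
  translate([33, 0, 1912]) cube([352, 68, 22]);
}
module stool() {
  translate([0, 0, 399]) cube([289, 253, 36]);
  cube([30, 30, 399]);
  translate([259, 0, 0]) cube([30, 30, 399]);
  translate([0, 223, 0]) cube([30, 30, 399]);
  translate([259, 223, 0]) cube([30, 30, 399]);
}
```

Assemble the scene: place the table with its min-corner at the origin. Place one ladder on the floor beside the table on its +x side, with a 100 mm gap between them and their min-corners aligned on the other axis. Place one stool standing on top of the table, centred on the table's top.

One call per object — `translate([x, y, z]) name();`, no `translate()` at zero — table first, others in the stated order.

table();
translate([789, 0, 0]) ladder();
translate([200, 210, 766]) stool();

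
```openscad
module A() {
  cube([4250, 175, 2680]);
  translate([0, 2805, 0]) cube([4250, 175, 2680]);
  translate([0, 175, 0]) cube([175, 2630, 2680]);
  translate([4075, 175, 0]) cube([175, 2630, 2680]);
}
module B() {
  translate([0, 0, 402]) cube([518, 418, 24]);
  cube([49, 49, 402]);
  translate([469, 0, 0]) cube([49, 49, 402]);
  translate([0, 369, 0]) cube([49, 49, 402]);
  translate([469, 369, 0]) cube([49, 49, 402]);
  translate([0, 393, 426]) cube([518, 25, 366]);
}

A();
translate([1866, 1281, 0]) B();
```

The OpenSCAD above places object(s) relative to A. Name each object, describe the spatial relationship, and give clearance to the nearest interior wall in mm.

Clearances: x = 1691, y = 1106; minimum 1106 mm.

A is a house frame. B is a chair. The chair sits inside the house frame, centred. The clearance to the nearest interior wall is 1106 mm.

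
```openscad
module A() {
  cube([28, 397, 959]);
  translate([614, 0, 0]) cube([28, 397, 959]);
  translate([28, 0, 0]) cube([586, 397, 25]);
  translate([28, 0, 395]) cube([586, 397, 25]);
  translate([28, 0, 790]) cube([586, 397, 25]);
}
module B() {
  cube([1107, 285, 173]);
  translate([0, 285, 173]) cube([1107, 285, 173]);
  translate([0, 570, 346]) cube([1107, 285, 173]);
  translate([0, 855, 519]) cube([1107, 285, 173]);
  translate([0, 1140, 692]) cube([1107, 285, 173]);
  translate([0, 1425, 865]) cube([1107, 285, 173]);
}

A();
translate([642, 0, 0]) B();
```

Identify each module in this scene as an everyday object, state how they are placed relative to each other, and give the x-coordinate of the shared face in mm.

The bookshelf's +x face and the staircase's −x face are both at x = 642 mm.

A is a bookshelf. B is a staircase. The staircase is against the bookshelf's +x side, with their −y faces flush. The x-coordinate of the shared face is 642 mm.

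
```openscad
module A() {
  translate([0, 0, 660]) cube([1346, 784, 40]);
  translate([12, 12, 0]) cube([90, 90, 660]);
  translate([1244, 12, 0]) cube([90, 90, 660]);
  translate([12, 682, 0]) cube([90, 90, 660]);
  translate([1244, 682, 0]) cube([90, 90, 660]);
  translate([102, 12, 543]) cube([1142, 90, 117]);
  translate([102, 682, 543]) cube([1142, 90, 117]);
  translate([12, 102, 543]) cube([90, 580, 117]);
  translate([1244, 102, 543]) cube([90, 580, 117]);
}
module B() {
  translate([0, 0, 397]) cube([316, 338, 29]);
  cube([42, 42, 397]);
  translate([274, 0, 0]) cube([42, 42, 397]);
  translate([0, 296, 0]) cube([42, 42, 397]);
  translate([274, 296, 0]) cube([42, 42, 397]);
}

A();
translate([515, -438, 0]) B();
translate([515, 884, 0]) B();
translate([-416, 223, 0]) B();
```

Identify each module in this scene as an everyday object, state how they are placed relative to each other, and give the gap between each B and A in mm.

A is a table. B is a stool. Three stools sit around the table at the −y, +y, −x sides. The gap between each stool and the table is 100 mm.

Each stool's nearest face is 100 mm from the table's bounding box.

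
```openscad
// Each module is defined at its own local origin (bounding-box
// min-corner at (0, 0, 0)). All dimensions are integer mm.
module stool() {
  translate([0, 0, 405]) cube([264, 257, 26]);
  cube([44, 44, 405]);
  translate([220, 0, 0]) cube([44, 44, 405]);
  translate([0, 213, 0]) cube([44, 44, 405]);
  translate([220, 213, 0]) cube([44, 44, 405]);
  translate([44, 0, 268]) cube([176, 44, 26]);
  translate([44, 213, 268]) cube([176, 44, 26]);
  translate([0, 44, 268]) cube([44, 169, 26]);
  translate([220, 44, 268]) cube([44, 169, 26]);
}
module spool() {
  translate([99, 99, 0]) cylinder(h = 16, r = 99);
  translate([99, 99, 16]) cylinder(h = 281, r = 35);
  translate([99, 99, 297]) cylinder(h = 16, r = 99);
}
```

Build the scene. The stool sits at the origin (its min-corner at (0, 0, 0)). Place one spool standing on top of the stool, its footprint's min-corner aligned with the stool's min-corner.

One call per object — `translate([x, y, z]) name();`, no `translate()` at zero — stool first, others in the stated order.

stool();
translate([0, 0, 431]) spool();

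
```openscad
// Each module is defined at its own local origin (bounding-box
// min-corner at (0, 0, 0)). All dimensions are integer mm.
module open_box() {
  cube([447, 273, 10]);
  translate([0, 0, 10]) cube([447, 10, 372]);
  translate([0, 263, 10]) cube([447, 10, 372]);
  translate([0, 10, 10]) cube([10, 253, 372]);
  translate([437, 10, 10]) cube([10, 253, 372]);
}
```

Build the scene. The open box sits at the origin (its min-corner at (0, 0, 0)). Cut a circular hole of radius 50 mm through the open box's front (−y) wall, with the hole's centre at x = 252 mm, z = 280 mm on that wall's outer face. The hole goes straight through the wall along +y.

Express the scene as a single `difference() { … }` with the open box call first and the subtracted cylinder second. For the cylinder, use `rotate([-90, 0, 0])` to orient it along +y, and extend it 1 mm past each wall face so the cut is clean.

difference() {
  open_box();
  translate([252, -1, 280]) rotate([-90, 0, 0]) cylinder(h = 12, r = 50);
}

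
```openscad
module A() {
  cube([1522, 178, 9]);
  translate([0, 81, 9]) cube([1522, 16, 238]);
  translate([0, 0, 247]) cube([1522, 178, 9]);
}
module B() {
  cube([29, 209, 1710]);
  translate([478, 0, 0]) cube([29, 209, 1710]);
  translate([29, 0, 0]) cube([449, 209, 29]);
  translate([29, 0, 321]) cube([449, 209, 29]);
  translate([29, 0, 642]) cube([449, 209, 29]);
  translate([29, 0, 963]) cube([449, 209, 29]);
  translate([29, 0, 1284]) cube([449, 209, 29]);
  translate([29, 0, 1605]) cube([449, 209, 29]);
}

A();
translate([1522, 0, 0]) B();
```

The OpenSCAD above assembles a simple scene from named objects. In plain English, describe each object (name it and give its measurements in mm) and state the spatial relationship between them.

A is an I-beam lying along x, 1522 mm long. Overall section height 256 mm. Two flanges 178 mm wide (y) and 9 mm thick, one on the floor and one at the top; a web 16 mm thick runs between them, centred on the flange width.

B is an open bookshelf. Two side panels, each 29 mm thick, 209 mm deep and 1710 mm tall, stand 507 mm apart (outside-to-outside). Between them sit 6 shelves, each 29 mm thick and 209 mm deep, spanning the full gap between the sides. The bottom shelf rests on the floor (its underside at z = 0) and the clear gap between one shelf's top and the next shelf's underside is 292 mm.

The bookshelf is against the I-beam's +x side, with their −y faces flush.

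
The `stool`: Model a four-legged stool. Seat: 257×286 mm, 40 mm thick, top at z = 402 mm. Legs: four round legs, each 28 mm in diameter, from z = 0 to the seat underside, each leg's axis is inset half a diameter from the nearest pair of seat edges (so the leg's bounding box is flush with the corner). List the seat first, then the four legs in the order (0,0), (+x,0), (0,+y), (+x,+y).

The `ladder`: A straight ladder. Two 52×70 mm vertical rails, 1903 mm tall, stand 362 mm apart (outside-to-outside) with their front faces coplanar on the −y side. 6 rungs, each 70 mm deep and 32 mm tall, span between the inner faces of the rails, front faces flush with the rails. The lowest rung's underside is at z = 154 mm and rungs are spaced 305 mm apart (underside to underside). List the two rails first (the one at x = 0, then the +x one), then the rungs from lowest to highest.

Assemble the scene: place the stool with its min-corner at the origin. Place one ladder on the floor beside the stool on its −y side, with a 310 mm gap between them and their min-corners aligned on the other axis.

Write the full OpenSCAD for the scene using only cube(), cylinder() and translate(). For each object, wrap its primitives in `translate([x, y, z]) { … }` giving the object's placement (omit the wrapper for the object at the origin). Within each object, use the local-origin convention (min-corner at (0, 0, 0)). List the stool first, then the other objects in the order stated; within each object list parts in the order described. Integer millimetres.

translate([0, 0, 362]) cube([257, 286, 40]);
translate([14, 14, 0]) cylinder(h = 362, r = 14);
translate([243, 14, 0]) cylinder(h = 362, r = 14);
translate([14, 272, 0]) cylinder(h = 362, r = 14);
translate([243, 272, 0]) cylinder(h = 362, r = 14);
translate([0, -380, 0]) {
  cube([52, 70, 1903]);
  translate([310, 0, 0]) cube([52, 70, 1903]);
  translate([52, 0, 154]) cube([258, 70, 32]);
  translate([52, 0, 459]) cube([258, 70, 32]);
  translate([52, 0, 764]) cube([258, 70, 32]);
  translate([52, 0, 1069]) cube([258, 70, 32]);
  translate([52, 0, 1374]) cube([258, 70, 32]);
  translate([52, 0, 1679]) cube([258, 70, 32]);
}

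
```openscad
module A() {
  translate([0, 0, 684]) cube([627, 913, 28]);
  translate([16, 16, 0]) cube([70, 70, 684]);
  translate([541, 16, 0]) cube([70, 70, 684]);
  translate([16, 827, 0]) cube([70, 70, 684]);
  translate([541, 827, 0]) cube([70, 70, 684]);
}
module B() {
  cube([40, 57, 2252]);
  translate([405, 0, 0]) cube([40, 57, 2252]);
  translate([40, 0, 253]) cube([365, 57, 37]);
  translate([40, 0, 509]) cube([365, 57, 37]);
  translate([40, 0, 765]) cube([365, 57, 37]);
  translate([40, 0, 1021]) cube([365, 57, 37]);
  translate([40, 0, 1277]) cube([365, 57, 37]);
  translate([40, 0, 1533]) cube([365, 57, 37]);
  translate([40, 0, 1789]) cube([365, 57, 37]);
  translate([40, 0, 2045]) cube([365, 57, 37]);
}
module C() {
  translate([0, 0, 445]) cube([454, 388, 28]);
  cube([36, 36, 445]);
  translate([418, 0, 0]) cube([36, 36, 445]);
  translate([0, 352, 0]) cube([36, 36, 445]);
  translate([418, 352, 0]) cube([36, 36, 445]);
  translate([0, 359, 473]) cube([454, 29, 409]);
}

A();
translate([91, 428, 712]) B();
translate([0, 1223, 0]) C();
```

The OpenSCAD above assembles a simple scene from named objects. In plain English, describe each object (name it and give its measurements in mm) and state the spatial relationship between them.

A is a rectangular dining table. The top is 627×913×28 mm with its upper surface at z = 712 mm. It stands on four 70×70 mm square legs, each inset 16 mm from the nearest pair of top edges, running from the floor to the underside of the top.

B is a straight ladder. Two 40×57 mm vertical rails, 2252 mm tall, stand 445 mm apart (outside-to-outside) with their front faces coplanar on the −y side. 8 rungs, each 57 mm deep and 37 mm tall, span between the inner faces of the rails, front faces flush with the rails. The lowest rung's underside is at z = 253 mm and rungs are spaced 256 mm apart (underside to underside).

C is a chair: 454×388 mm seat, 28 mm thick, top at z = 473 mm, on four 36 mm square corner legs flush with the seat edges. A 29 mm thick backrest slab spans the full seat width, extending 409 mm above the seat top, its back face flush with the seat's +y edge.

The ladder is on top of the table, centred. The chair is on the floor beside the table on its +y side.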